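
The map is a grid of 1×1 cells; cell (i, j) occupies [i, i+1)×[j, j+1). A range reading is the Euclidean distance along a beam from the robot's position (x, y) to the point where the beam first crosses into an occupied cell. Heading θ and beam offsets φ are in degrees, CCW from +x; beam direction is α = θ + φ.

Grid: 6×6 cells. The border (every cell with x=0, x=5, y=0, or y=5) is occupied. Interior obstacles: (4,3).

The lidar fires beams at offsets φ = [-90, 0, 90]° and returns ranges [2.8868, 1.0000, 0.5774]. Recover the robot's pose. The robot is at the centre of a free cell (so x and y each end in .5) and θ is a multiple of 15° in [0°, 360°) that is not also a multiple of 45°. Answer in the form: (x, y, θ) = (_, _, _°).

Enumerate (i+0.5, j+0.5, θ) over the 15 free cells and 16 admissible headings. For each, cast all 3 beams and compare to the given ranges.
  (3.5, 2.5, 285°): beam 1 = 2.5882 ≠ 2.8868 ✗
  (1.5, 2.5, 15°): beam 1 = 1.5529 ≠ 2.8868 ✗
  (1.5, 3.5, 165°): beam 1 = 1.5529 ≠ 2.8868 ✗
  (1.5, 4.5, 30°): beam 1 = 4.0415 ≠ 2.8868 ✗
  …
  (1.5, 2.5, 120°): r_1=2.8868, r_2=1.0000, r_3=0.5774 — all match ✓
Only this pose fits every beam.

(x, y, θ) = (1.5, 2.5, 120°)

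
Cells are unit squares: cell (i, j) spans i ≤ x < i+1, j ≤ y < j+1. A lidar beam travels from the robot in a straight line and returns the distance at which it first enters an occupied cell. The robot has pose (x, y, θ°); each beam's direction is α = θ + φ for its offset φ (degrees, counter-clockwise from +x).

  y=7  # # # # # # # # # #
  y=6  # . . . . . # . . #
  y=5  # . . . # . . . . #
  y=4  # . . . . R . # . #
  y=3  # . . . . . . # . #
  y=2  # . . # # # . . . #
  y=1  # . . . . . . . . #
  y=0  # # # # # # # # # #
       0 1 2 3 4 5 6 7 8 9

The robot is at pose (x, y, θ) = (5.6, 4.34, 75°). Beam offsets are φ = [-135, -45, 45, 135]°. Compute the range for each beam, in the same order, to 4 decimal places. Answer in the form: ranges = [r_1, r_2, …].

beam 1: φ=-135°, α=300°
  d=(0.5000,-0.8660)  start (5,4)  tX=0.8000 tY=0.3926  stride 1/|dx|=2.0000 1/|dy|=1.1547
    cross y-line → (5,3), t=0.3926
    cross x-line → (6,3), t=0.8000
    cross y-line → (6,2), t=1.5473
    cross y-line → (6,1), t=2.7020
    cross x-line → (7,1), t=2.8000
    cross y-line → (7,0), t=3.8567 (wall)
  → r_1 = 3.8567
beam 2: φ=-45°, α=30°
  d=(0.8660,0.5000)  start (5,4)  tX=0.4619 tY=1.3200  stride 1/|dx|=1.1547 1/|dy|=2.0000
    cross x-line → (6,4), t=0.4619
    cross y-line → (6,5), t=1.3200
    cross x-line → (7,5), t=1.6166
    cross x-line → (8,5), t=2.7713
    cross y-line → (8,6), t=3.3200
    cross x-line → (9,6), t=3.9260 (wall)
  → r_2 = 3.9260
beam 3: φ=45°, α=120°
  d=(-0.5000,0.8660)  start (5,4)  tX=1.2000 tY=0.7621  stride 1/|dx|=2.0000 1/|dy|=1.1547
    cross y-line → (5,5), t=0.7621
    cross x-line → (4,5), t=1.2000 (wall)
  → r_3 = 1.2000
beam 4: φ=135°, α=210°
  d=(-0.8660,-0.5000)  start (5,4)  tX=0.6928 tY=0.6800  stride 1/|dx|=1.1547 1/|dy|=2.0000
    cross y-line → (5,3), t=0.6800
    cross x-line → (4,3), t=0.6928
    cross x-line → (3,3), t=1.8475
    cross y-line → (3,2), t=2.6800 (wall)
  → r_4 = 2.6800

ranges = [3.8567, 3.9260, 1.2000, 2.6800]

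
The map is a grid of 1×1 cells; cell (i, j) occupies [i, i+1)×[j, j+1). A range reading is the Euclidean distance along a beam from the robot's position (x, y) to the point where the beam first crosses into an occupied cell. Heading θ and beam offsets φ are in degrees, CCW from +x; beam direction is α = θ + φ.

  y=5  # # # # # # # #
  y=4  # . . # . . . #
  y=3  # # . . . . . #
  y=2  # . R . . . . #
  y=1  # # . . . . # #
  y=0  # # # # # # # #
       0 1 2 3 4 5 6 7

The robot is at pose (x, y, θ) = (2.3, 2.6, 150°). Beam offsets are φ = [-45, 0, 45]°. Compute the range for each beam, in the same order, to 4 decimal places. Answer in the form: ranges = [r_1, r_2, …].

ranges = [1.1591, 0.8000, 1.3459]

beam 1: φ=-45°, α=105°
  dir = (cos 105°, sin 105°) = (-0.2588, 0.9659); from cell (2,2)
  next x-line at t=1.1591, next y-line at t=0.4141; Δt_x=3.8637, Δt_y=1.0353
    y: enter (2,3) at t=0.4141
    x: enter (1,3) at t=1.1591 ← occupied
  → r_1 = 1.1591
beam 2: φ=0°, α=150°
  dir = (cos 150°, sin 150°) = (-0.8660, 0.5000); from cell (2,2)
  next x-line at t=0.3464, next y-line at t=0.8000; Δt_x=1.1547, Δt_y=2.0000
    x: enter (1,2) at t=0.3464
    y: enter (1,3) at t=0.8000 ← occupied
  → r_2 = 0.8000
beam 3: φ=45°, α=195°
  dir = (cos 195°, sin 195°) = (-0.9659, -0.2588); from cell (2,2)
  next x-line at t=0.3106, next y-line at t=2.3182; Δt_x=1.0353, Δt_y=3.8637
    x: enter (1,2) at t=0.3106
    x: enter (0,2) at t=1.3459 ← occupied
  → r_3 = 1.3459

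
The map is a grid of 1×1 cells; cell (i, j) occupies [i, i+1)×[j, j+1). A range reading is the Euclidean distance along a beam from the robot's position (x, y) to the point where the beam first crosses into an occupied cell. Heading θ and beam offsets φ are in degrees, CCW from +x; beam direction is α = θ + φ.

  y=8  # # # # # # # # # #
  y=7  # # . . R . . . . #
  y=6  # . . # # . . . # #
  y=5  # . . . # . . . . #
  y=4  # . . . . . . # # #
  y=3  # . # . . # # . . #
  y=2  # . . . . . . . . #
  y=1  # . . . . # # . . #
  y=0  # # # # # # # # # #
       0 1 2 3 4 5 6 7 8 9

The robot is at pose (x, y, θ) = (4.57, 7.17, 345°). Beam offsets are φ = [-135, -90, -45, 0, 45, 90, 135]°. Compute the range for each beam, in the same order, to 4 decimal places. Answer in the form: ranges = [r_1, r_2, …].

beam 1: φ=-135°, α=210°
  direction (-0.8660, -0.5000); cell (4,7); t to first gridline: x 0.6582, y 0.3400 (then +1.1547 / +2.0000)
    (4,6) via y @ 0.3400  # hit
  → r_1 = 0.3400
beam 2: φ=-90°, α=255°
  direction (-0.2588, -0.9659); cell (4,7); t to first gridline: x 2.2023, y 0.1760 (then +3.8637 / +1.0353)
    (4,6) via y @ 0.1760  # hit
  → r_2 = 0.1760
beam 3: φ=-45°, α=300°
  direction (0.5000, -0.8660); cell (4,7); t to first gridline: x 0.8600, y 0.1963 (then +2.0000 / +1.1547)
    (4,6) via y @ 0.1963  # hit
  → r_3 = 0.1963
beam 4: φ=0°, α=345°
  direction (0.9659, -0.2588); cell (4,7); t to first gridline: x 0.4452, y 0.6568 (then +1.0353 / +3.8637)
    (5,7) via x @ 0.4452
    (5,6) via y @ 0.6568
    (6,6) via x @ 1.4804
    (7,6) via x @ 2.5157
    (8,6) via x @ 3.5510  # hit
  → r_4 = 3.5510
beam 5: φ=45°, α=30°
  direction (0.8660, 0.5000); cell (4,7); t to first gridline: x 0.4965, y 1.6600 (then +1.1547 / +2.0000)
    (5,7) via x @ 0.4965
    (6,7) via x @ 1.6512
    (6,8) via y @ 1.6600  # hit
  → r_5 = 1.6600
beam 6: φ=90°, α=75°
  direction (0.2588, 0.9659); cell (4,7); t to first gridline: x 1.6614, y 0.8593 (then +3.8637 / +1.0353)
    (4,8) via y @ 0.8593  # hit
  → r_6 = 0.8593
beam 7: φ=135°, α=120°
  direction (-0.5000, 0.8660); cell (4,7); t to first gridline: x 1.1400, y 0.9584 (then +2.0000 / +1.1547)
    (4,8) via y @ 0.9584  # hit
  → r_7 = 0.9584

ranges = [0.3400, 0.1760, 0.1963, 3.5510, 1.6600, 0.8593, 0.9584]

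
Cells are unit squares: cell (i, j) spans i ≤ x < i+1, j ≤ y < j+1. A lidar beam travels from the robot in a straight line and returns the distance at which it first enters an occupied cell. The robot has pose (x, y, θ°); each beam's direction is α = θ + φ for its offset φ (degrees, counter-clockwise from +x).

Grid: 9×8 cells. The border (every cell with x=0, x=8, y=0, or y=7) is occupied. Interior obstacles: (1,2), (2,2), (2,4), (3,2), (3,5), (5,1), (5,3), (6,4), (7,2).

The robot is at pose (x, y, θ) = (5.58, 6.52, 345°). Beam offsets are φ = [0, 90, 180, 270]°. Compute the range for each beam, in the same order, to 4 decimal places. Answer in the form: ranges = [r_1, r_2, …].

beam 1: φ=0°, α=345°
  dir = (cos 345°, sin 345°) = (0.9659, -0.2588); from cell (5,6)
  next x-line at t=0.4348, next y-line at t=2.0091; Δt_x=1.0353, Δt_y=3.8637
    x: enter (6,6) at t=0.4348
    x: enter (7,6) at t=1.4701
    y: enter (7,5) at t=2.0091
    x: enter (8,5) at t=2.5054 ← occupied
  → r_1 = 2.5054
beam 2: φ=90°, α=75°
  dir = (cos 75°, sin 75°) = (0.2588, 0.9659); from cell (5,6)
  next x-line at t=1.6228, next y-line at t=0.4969; Δt_x=3.8637, Δt_y=1.0353
    y: enter (5,7) at t=0.4969 ← occupied
  → r_2 = 0.4969
beam 3: φ=180°, α=165°
  dir = (cos 165°, sin 165°) = (-0.9659, 0.2588); from cell (5,6)
  next x-line at t=0.6005, next y-line at t=1.8546; Δt_x=1.0353, Δt_y=3.8637
    x: enter (4,6) at t=0.6005
    x: enter (3,6) at t=1.6357
    y: enter (3,7) at t=1.8546 ← occupied
  → r_3 = 1.8546
beam 4: φ=270°, α=255°
  dir = (cos 255°, sin 255°) = (-0.2588, -0.9659); from cell (5,6)
  next x-line at t=2.2409, next y-line at t=0.5383; Δt_x=3.8637, Δt_y=1.0353
    y: enter (5,5) at t=0.5383
    y: enter (5,4) at t=1.5736
    x: enter (4,4) at t=2.2409
    y: enter (4,3) at t=2.6089
    y: enter (4,2) at t=3.6442
    y: enter (4,1) at t=4.6794
    y: enter (4,0) at t=5.7147 ← occupied
  → r_4 = 5.7147

ranges = [2.5054, 0.4969, 1.8546, 5.7147]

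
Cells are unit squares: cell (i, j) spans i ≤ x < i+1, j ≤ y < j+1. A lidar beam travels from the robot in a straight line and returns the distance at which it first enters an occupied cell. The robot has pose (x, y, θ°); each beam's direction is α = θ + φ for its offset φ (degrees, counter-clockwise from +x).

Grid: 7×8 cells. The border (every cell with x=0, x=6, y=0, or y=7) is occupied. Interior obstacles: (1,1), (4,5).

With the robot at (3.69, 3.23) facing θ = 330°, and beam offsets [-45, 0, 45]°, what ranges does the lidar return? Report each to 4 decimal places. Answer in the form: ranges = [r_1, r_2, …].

beam 1: φ=-45°, α=285°
  direction (0.2588, -0.9659); cell (3,3); t to first gridline: x 1.1977, y 0.2381 (then +3.8637 / +1.0353)
    (3,2) via y @ 0.2381
    (4,2) via x @ 1.1977
    (4,1) via y @ 1.2734
    (4,0) via y @ 2.3087  # hit
  → r_1 = 2.3087
beam 2: φ=0°, α=330°
  direction (0.8660, -0.5000); cell (3,3); t to first gridline: x 0.3580, y 0.4600 (then +1.1547 / +2.0000)
    (4,3) via x @ 0.3580
    (4,2) via y @ 0.4600
    (5,2) via x @ 1.5127
    (5,1) via y @ 2.4600
    (6,1) via x @ 2.6674  # hit
  → r_2 = 2.6674
beam 3: φ=45°, α=15°
  direction (0.9659, 0.2588); cell (3,3); t to first gridline: x 0.3209, y 2.9751 (then +1.0353 / +3.8637)
    (4,3) via x @ 0.3209
    (5,3) via x @ 1.3562
    (6,3) via x @ 2.3915  # hit
  → r_3 = 2.3915

ranges = [2.3087, 2.6674, 2.3915]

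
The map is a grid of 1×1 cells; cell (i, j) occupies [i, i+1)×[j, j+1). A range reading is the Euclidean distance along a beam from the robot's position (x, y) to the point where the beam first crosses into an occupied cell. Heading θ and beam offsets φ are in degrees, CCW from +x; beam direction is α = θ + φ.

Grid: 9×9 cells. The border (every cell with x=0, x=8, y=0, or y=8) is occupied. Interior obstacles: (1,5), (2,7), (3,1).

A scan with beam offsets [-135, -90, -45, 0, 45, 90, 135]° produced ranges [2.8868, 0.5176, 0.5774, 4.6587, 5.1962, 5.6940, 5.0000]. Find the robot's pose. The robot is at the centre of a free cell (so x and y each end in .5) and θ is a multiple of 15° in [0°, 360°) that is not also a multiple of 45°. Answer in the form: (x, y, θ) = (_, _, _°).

(x, y, θ) = (2.5, 5.5, 255°)

Enumerate (i+0.5, j+0.5, θ) over the 46 free cells and 16 admissible headings. For each, cast all 7 beams and compare to the given ranges.
  (4.5, 1.5, 30°): beam 1 = 0.5176 ≠ 2.8868 ✗
  (5.5, 4.5, 30°): beam 1 = 3.6235 ≠ 2.8868 ✗
  (5.5, 3.5, 255°): beam 1 = 5.0000 ≠ 2.8868 ✗
  (2.5, 3.5, 240°): beam 1 = 1.9319 ≠ 2.8868 ✗
  (6.5, 5.5, 60°): beam 1 = 4.6587 ≠ 2.8868 ✗
  …
  (2.5, 5.5, 255°): r_1=2.8868, r_2=0.5176, r_3=0.5774, r_4=4.6587, r_5=5.1962, r_6=5.6940, r_7=5.0000 — all match ✓
Only this pose fits every beam.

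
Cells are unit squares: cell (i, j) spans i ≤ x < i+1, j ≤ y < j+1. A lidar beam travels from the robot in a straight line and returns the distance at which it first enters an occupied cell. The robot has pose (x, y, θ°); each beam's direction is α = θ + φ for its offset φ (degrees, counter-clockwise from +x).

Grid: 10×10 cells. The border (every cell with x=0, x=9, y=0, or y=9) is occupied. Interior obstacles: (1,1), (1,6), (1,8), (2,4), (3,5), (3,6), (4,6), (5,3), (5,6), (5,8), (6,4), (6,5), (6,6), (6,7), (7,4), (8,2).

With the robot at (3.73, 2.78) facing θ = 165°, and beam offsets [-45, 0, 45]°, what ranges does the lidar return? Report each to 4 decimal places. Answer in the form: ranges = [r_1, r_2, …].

ranges = [1.4600, 2.8263, 1.9976]

beam 1: φ=-45°, α=120°
  d=(-0.5000,0.8660)  start (3,2)  tX=1.4600 tY=0.2540  stride 1/|dx|=2.0000 1/|dy|=1.1547
    cross y-line → (3,3), t=0.2540
    cross y-line → (3,4), t=1.4087
    cross x-line → (2,4), t=1.4600 (wall)
  → r_1 = 1.4600
beam 2: φ=0°, α=165°
  d=(-0.9659,0.2588)  start (3,2)  tX=0.7558 tY=0.8500  stride 1/|dx|=1.0353 1/|dy|=3.8637
    cross x-line → (2,2), t=0.7558
    cross y-line → (2,3), t=0.8500
    cross x-line → (1,3), t=1.7910
    cross x-line → (0,3), t=2.8263 (wall)
  → r_2 = 2.8263
beam 3: φ=45°, α=210°
  d=(-0.8660,-0.5000)  start (3,2)  tX=0.8429 tY=1.5600  stride 1/|dx|=1.1547 1/|dy|=2.0000
    cross x-line → (2,2), t=0.8429
    cross y-line → (2,1), t=1.5600
    cross x-line → (1,1), t=1.9976 (wall)
  → r_3 = 1.9976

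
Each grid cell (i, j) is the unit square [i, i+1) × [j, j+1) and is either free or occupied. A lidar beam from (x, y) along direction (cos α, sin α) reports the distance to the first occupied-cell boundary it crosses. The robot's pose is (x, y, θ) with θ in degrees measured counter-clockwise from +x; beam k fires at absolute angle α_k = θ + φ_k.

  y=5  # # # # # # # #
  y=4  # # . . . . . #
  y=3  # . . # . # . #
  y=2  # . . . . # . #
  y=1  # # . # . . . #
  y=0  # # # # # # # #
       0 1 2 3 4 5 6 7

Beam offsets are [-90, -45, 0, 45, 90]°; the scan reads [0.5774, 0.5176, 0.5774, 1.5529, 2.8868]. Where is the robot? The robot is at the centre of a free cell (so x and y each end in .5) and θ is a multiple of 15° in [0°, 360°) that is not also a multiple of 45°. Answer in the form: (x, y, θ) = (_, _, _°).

Candidates: 18 free-cell centres × 16 headings = 288 poses. Raycast each; keep the one whose scan matches to 4 dp.
  (2.5, 2.5, 285°): beam 1 = 1.5529 ≠ 0.5774 ✗
  (4.5, 4.5, 300°): beam 1 = 1.0000 ≠ 0.5774 ✗
  (2.5, 4.5, 240°): beam 3 = 2.8868 ≠ 0.5774 ✗
  …
  (1.5, 3.5, 210°): r_1=0.5774, r_2=0.5176, r_3=0.5774, r_4=1.5529, r_5=2.8868 — all match ✓
Only this pose fits every beam.

(x, y, θ) = (1.5, 3.5, 210°)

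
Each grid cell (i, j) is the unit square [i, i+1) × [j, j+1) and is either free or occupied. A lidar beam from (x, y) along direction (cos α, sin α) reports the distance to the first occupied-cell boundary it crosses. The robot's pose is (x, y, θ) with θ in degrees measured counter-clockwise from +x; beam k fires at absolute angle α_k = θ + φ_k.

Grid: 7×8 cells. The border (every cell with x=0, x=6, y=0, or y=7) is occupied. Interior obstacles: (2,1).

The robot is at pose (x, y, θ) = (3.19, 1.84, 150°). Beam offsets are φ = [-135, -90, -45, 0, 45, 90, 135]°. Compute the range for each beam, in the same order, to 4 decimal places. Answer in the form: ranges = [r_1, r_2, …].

beam 1: φ=-135°, α=15°
  d=(0.9659,0.2588)  start (3,1)  tX=0.8386 tY=0.6182  stride 1/|dx|=1.0353 1/|dy|=3.8637
    cross y-line → (3,2), t=0.6182
    cross x-line → (4,2), t=0.8386
    cross x-line → (5,2), t=1.8738
    cross x-line → (6,2), t=2.9091 (wall)
  → r_1 = 2.9091
beam 2: φ=-90°, α=60°
  d=(0.5000,0.8660)  start (3,1)  tX=1.6200 tY=0.1848  stride 1/|dx|=2.0000 1/|dy|=1.1547
    cross y-line → (3,2), t=0.1848
    cross y-line → (3,3), t=1.3395
    cross x-line → (4,3), t=1.6200
    cross y-line → (4,4), t=2.4942
    cross x-line → (5,4), t=3.6200
    cross y-line → (5,5), t=3.6489
    cross y-line → (5,6), t=4.8036
    cross x-line → (6,6), t=5.6200 (wall)
  → r_2 = 5.6200
beam 3: φ=-45°, α=105°
  d=(-0.2588,0.9659)  start (3,1)  tX=0.7341 tY=0.1656  stride 1/|dx|=3.8637 1/|dy|=1.0353
    cross y-line → (3,2), t=0.1656
    cross x-line → (2,2), t=0.7341
    cross y-line → (2,3), t=1.2009
    cross y-line → (2,4), t=2.2362
    cross y-line → (2,5), t=3.2715
    cross y-line → (2,6), t=4.3067
    cross x-line → (1,6), t=4.5978
    cross y-line → (1,7), t=5.3420 (wall)
  → r_3 = 5.3420
beam 4: φ=0°, α=150°
  d=(-0.8660,0.5000)  start (3,1)  tX=0.2194 tY=0.3200  stride 1/|dx|=1.1547 1/|dy|=2.0000
    cross x-line → (2,1), t=0.2194 (wall)
  → r_4 = 0.2194
beam 5: φ=45°, α=195°
  d=(-0.9659,-0.2588)  start (3,1)  tX=0.1967 tY=3.2455  stride 1/|dx|=1.0353 1/|dy|=3.8637
    cross x-line → (2,1), t=0.1967 (wall)
  → r_5 = 0.1967
beam 6: φ=90°, α=240°
  d=(-0.5000,-0.8660)  start (3,1)  tX=0.3800 tY=0.9699  stride 1/|dx|=2.0000 1/|dy|=1.1547
    cross x-line → (2,1), t=0.3800 (wall)
  → r_6 = 0.3800
beam 7: φ=135°, α=285°
  d=(0.2588,-0.9659)  start (3,1)  tX=3.1296 tY=0.8696  stride 1/|dx|=3.8637 1/|dy|=1.0353
    cross y-line → (3,0), t=0.8696 (wall)
  → r_7 = 0.8696

ranges = [2.9091, 5.6200, 5.3420, 0.2194, 0.1967, 0.3800, 0.8696]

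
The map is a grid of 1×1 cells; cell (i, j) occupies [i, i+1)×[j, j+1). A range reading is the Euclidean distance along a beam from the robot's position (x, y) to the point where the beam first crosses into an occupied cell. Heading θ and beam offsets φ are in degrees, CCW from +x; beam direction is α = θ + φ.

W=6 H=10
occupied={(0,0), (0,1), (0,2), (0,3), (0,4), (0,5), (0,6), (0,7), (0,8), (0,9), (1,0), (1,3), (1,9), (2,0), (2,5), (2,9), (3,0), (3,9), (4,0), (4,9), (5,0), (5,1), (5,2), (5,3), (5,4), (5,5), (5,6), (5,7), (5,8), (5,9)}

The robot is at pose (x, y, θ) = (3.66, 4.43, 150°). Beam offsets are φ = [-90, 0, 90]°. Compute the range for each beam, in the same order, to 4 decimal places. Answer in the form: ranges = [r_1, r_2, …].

beam 1: φ=-90°, α=60°
  direction (0.5000, 0.8660); cell (3,4); t to first gridline: x 0.6800, y 0.6582 (then +2.0000 / +1.1547)
    (3,5) via y @ 0.6582
    (4,5) via x @ 0.6800
    (4,6) via y @ 1.8129
    (5,6) via x @ 2.6800  # hit
  → r_1 = 2.6800
beam 2: φ=0°, α=150°
  direction (-0.8660, 0.5000); cell (3,4); t to first gridline: x 0.7621, y 1.1400 (then +1.1547 / +2.0000)
    (2,4) via x @ 0.7621
    (2,5) via y @ 1.1400  # hit
  → r_2 = 1.1400
beam 3: φ=90°, α=240°
  direction (-0.5000, -0.8660); cell (3,4); t to first gridline: x 1.3200, y 0.4965 (then +2.0000 / +1.1547)
    (3,3) via y @ 0.4965
    (2,3) via x @ 1.3200
    (2,2) via y @ 1.6512
    (2,1) via y @ 2.8059
    (1,1) via x @ 3.3200
    (1,0) via y @ 3.9606  # hit
  → r_3 = 3.9606

ranges = [2.6800, 1.1400, 3.9606]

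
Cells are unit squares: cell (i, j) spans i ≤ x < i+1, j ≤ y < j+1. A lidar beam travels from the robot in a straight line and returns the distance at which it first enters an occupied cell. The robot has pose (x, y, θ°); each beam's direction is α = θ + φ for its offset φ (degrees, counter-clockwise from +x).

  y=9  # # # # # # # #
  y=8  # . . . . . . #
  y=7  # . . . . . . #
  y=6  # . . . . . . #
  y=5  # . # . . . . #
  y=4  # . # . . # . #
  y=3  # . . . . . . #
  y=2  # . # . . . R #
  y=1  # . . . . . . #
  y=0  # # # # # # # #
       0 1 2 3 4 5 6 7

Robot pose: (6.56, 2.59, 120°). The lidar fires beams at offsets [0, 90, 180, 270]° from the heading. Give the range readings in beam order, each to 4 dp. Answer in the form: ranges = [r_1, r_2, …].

ranges = [1.6281, 3.1800, 0.8800, 0.5081]

beam 1: φ=0°, α=120°
  dir = (cos 120°, sin 120°) = (-0.5000, 0.8660); from cell (6,2)
  next x-line at t=1.1200, next y-line at t=0.4734; Δt_x=2.0000, Δt_y=1.1547
    y: enter (6,3) at t=0.4734
    x: enter (5,3) at t=1.1200
    y: enter (5,4) at t=1.6281 ← occupied
  → r_1 = 1.6281
beam 2: φ=90°, α=210°
  dir = (cos 210°, sin 210°) = (-0.8660, -0.5000); from cell (6,2)
  next x-line at t=0.6466, next y-line at t=1.1800; Δt_x=1.1547, Δt_y=2.0000
    x: enter (5,2) at t=0.6466
    y: enter (5,1) at t=1.1800
    x: enter (4,1) at t=1.8013
    x: enter (3,1) at t=2.9560
    y: enter (3,0) at t=3.1800 ← occupied
  → r_2 = 3.1800
beam 3: φ=180°, α=300°
  dir = (cos 300°, sin 300°) = (0.5000, -0.8660); from cell (6,2)
  next x-line at t=0.8800, next y-line at t=0.6813; Δt_x=2.0000, Δt_y=1.1547
    y: enter (6,1) at t=0.6813
    x: enter (7,1) at t=0.8800 ← occupied
  → r_3 = 0.8800
beam 4: φ=270°, α=30°
  dir = (cos 30°, sin 30°) = (0.8660, 0.5000); from cell (6,2)
  next x-line at t=0.5081, next y-line at t=0.8200; Δt_x=1.1547, Δt_y=2.0000
    x: enter (7,2) at t=0.5081 ← occupied
  → r_4 = 0.5081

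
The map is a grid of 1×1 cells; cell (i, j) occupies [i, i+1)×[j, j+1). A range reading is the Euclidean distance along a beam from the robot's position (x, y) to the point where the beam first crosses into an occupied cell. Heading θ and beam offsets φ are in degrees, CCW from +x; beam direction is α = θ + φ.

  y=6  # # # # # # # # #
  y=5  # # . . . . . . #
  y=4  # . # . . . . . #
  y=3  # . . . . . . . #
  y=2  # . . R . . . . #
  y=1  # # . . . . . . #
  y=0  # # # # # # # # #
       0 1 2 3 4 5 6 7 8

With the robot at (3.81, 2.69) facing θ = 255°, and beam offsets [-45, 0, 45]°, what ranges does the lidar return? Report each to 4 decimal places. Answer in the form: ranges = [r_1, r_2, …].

ranges = [2.0900, 1.7496, 1.9514]

beam 1: φ=-45°, α=210°
  cosα=-0.8660 sinα=-0.5000 | (3,2) | tMaxX 0.9353 tMaxY 1.3800 | tΔX 1.1547 tΔY 2.0000
    t=0.9353 [x] (2,2)
    t=1.3800 [y] (2,1)
    t=2.0900 [x] (1,1) — stop
  → r_1 = 2.0900
beam 2: φ=0°, α=255°
  cosα=-0.2588 sinα=-0.9659 | (3,2) | tMaxX 3.1296 tMaxY 0.7143 | tΔX 3.8637 tΔY 1.0353
    t=0.7143 [y] (3,1)
    t=1.7496 [y] (3,0) — stop
  → r_2 = 1.7496
beam 3: φ=45°, α=300°
  cosα=0.5000 sinα=-0.8660 | (3,2) | tMaxX 0.3800 tMaxY 0.7967 | tΔX 2.0000 tΔY 1.1547
    t=0.3800 [x] (4,2)
    t=0.7967 [y] (4,1)
    t=1.9514 [y] (4,0) — stop
  → r_3 = 1.9514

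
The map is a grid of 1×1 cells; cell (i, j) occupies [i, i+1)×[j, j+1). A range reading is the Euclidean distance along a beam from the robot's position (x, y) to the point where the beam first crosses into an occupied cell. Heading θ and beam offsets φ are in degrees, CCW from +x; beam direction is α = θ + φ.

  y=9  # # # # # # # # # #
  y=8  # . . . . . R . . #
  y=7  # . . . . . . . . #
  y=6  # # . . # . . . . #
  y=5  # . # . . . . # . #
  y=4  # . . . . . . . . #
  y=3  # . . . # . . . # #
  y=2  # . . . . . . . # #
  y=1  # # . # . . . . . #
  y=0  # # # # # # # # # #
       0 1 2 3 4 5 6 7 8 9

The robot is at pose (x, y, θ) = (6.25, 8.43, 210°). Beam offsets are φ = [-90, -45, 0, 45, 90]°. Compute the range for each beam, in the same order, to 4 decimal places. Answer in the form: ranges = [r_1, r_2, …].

ranges = [0.6582, 2.2023, 4.8600, 4.8296, 2.8059]

beam 1: φ=-90°, α=120°
  dir = (cos 120°, sin 120°) = (-0.5000, 0.8660); from cell (6,8)
  next x-line at t=0.5000, next y-line at t=0.6582; Δt_x=2.0000, Δt_y=1.1547
    x: enter (5,8) at t=0.5000
    y: enter (5,9) at t=0.6582 ← occupied
  → r_1 = 0.6582
beam 2: φ=-45°, α=165°
  dir = (cos 165°, sin 165°) = (-0.9659, 0.2588); from cell (6,8)
  next x-line at t=0.2588, next y-line at t=2.2023; Δt_x=1.0353, Δt_y=3.8637
    x: enter (5,8) at t=0.2588
    x: enter (4,8) at t=1.2941
    y: enter (4,9) at t=2.2023 ← occupied
  → r_2 = 2.2023
beam 3: φ=0°, α=210°
  dir = (cos 210°, sin 210°) = (-0.8660, -0.5000); from cell (6,8)
  next x-line at t=0.2887, next y-line at t=0.8600; Δt_x=1.1547, Δt_y=2.0000
    x: enter (5,8) at t=0.2887
    y: enter (5,7) at t=0.8600
    x: enter (4,7) at t=1.4434
    x: enter (3,7) at t=2.5981
    y: enter (3,6) at t=2.8600
    x: enter (2,6) at t=3.7528
    y: enter (2,5) at t=4.8600 ← occupied
  → r_3 = 4.8600
beam 4: φ=45°, α=255°
  dir = (cos 255°, sin 255°) = (-0.2588, -0.9659); from cell (6,8)
  next x-line at t=0.9659, next y-line at t=0.4452; Δt_x=3.8637, Δt_y=1.0353
    y: enter (6,7) at t=0.4452
    x: enter (5,7) at t=0.9659
    y: enter (5,6) at t=1.4804
    y: enter (5,5) at t=2.5157
    y: enter (5,4) at t=3.5510
    y: enter (5,3) at t=4.5863
    x: enter (4,3) at t=4.8296 ← occupied
  → r_4 = 4.8296
beam 5: φ=90°, α=300°
  dir = (cos 300°, sin 300°) = (0.5000, -0.8660); from cell (6,8)
  next x-line at t=1.5000, next y-line at t=0.4965; Δt_x=2.0000, Δt_y=1.1547
    y: enter (6,7) at t=0.4965
    x: enter (7,7) at t=1.5000
    y: enter (7,6) at t=1.6512
    y: enter (7,5) at t=2.8059 ← occupied
  → r_5 = 2.8059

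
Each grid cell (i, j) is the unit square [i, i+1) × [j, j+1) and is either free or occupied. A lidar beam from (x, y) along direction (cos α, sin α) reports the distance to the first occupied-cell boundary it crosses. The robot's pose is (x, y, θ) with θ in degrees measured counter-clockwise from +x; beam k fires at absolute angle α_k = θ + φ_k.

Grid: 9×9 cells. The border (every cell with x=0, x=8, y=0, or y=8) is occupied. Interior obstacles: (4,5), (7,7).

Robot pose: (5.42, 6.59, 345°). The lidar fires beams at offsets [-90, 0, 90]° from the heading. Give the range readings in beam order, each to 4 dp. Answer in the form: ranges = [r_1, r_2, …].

ranges = [1.6228, 2.6710, 1.4597]

beam 1: φ=-90°, α=255°
  d=(-0.2588,-0.9659)  start (5,6)  tX=1.6228 tY=0.6108  stride 1/|dx|=3.8637 1/|dy|=1.0353
    cross y-line → (5,5), t=0.6108
    cross x-line → (4,5), t=1.6228 (wall)
  → r_1 = 1.6228
beam 2: φ=0°, α=345°
  d=(0.9659,-0.2588)  start (5,6)  tX=0.6005 tY=2.2796  stride 1/|dx|=1.0353 1/|dy|=3.8637
    cross x-line → (6,6), t=0.6005
    cross x-line → (7,6), t=1.6357
    cross y-line → (7,5), t=2.2796
    cross x-line → (8,5), t=2.6710 (wall)
  → r_2 = 2.6710
beam 3: φ=90°, α=75°
  d=(0.2588,0.9659)  start (5,6)  tX=2.2409 tY=0.4245  stride 1/|dx|=3.8637 1/|dy|=1.0353
    cross y-line → (5,7), t=0.4245
    cross y-line → (5,8), t=1.4597 (wall)
  → r_3 = 1.4597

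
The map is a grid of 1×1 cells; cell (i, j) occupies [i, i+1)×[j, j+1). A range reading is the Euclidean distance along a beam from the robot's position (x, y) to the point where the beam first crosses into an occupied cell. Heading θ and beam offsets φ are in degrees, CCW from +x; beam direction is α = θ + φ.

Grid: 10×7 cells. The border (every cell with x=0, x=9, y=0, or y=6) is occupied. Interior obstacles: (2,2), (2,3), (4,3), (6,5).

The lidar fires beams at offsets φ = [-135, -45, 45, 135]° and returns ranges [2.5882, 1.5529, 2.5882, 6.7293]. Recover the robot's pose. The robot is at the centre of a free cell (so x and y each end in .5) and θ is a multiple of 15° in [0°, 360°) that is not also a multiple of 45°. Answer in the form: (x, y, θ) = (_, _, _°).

Enumerate (i+0.5, j+0.5, θ) over the 36 free cells and 16 admissible headings. For each, cast all 4 beams and compare to the given ranges.
  (3.5, 1.5, 330°): beam 1 = 1.9319 ≠ 2.5882 ✗
  (8.5, 4.5, 150°): beam 1 = 0.5176 ≠ 2.5882 ✗
  (8.5, 4.5, 105°): beam 1 = 0.5774 ≠ 2.5882 ✗
  (7.5, 4.5, 105°): beam 1 = 1.7321 ≠ 2.5882 ✗
  (3.5, 4.5, 255°): beam 1 = 1.7321 ≠ 2.5882 ✗
  …
  (7.5, 3.5, 30°): r_1=2.5882, r_2=1.5529, r_3=2.5882, r_4=6.7293 — all match ✓
No second candidate reproduces the full scan.

(x, y, θ) = (7.5, 3.5, 30°)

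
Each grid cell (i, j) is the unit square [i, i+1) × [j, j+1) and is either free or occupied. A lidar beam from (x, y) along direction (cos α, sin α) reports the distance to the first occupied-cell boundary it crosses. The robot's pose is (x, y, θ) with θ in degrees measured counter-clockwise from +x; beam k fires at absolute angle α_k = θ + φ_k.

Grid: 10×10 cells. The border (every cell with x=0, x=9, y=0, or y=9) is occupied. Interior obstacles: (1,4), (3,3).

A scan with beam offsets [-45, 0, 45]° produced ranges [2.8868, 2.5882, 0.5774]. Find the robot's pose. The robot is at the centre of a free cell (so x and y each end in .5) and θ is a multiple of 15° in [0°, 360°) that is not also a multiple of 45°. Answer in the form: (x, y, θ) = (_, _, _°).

Enumerate (i+0.5, j+0.5, θ) over the 62 free cells and 16 admissible headings. For each, cast all 3 beams and compare to the given ranges.
  (8.5, 8.5, 165°): beam 1 = 0.5774 ≠ 2.8868 ✗
  (7.5, 6.5, 165°): beam 2 = 6.7293 ≠ 2.5882 ✗
  (8.5, 4.5, 120°): beam 1 = 1.9319 ≠ 2.8868 ✗
  …
  (2.5, 3.5, 285°): r_1=2.8868, r_2=2.5882, r_3=0.5774 — all match ✓
Unique over the lattice → pose = (2.5, 3.5, 285°).

(x, y, θ) = (2.5, 3.5, 285°)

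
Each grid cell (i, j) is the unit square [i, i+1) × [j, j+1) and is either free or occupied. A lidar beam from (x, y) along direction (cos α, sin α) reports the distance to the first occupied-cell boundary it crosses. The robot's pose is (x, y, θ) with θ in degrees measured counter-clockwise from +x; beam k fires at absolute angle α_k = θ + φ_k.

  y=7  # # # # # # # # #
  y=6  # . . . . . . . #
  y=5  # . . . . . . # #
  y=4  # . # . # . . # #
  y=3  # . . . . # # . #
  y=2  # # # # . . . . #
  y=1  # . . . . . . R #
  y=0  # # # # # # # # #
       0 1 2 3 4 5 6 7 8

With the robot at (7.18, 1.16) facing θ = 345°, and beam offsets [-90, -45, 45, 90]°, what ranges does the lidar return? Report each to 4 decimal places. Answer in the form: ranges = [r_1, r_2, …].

ranges = [0.1656, 0.1848, 0.9469, 2.9402]

beam 1: φ=-90°, α=255°
  d=(-0.2588,-0.9659)  start (7,1)  tX=0.6955 tY=0.1656  stride 1/|dx|=3.8637 1/|dy|=1.0353
    cross y-line → (7,0), t=0.1656 (wall)
  → r_1 = 0.1656
beam 2: φ=-45°, α=300°
  d=(0.5000,-0.8660)  start (7,1)  tX=1.6400 tY=0.1848  stride 1/|dx|=2.0000 1/|dy|=1.1547
    cross y-line → (7,0), t=0.1848 (wall)
  → r_2 = 0.1848
beam 3: φ=45°, α=30°
  d=(0.8660,0.5000)  start (7,1)  tX=0.9469 tY=1.6800  stride 1/|dx|=1.1547 1/|dy|=2.0000
    cross x-line → (8,1), t=0.9469 (wall)
  → r_3 = 0.9469
beam 4: φ=90°, α=75°
  d=(0.2588,0.9659)  start (7,1)  tX=3.1682 tY=0.8696  stride 1/|dx|=3.8637 1/|dy|=1.0353
    cross y-line → (7,2), t=0.8696
    cross y-line → (7,3), t=1.9049
    cross y-line → (7,4), t=2.9402 (wall)
  → r_4 = 2.9402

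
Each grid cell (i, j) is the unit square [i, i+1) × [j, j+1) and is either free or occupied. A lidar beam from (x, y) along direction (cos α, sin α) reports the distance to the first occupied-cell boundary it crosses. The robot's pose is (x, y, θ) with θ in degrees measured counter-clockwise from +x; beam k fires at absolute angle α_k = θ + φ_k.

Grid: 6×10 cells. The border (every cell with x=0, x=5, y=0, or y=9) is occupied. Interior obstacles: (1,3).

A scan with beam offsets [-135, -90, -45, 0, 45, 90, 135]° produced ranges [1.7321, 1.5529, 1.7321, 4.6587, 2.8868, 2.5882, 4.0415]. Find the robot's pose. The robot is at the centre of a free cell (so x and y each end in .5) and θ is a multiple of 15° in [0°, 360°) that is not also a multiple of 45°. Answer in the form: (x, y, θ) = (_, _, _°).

(x, y, θ) = (2.5, 5.5, 285°)

The pose lattice has 31·16 = 496 candidates. Test each by forward raycasting.
  (2.5, 8.5, 210°): beam 1 = 0.5176 ≠ 1.7321 ✗
  (4.5, 7.5, 150°): beam 1 = 0.5176 ≠ 1.7321 ✗
  (4.5, 4.5, 285°): beam 1 = 4.0415 ≠ 1.7321 ✗
  (3.5, 6.5, 300°): beam 1 = 2.5882 ≠ 1.7321 ✗
  …
  (2.5, 5.5, 285°): r_1=1.7321, r_2=1.5529, r_3=1.7321, r_4=4.6587, r_5=2.8868, r_6=2.5882, r_7=4.0415 — all match ✓
No second candidate reproduces the full scan.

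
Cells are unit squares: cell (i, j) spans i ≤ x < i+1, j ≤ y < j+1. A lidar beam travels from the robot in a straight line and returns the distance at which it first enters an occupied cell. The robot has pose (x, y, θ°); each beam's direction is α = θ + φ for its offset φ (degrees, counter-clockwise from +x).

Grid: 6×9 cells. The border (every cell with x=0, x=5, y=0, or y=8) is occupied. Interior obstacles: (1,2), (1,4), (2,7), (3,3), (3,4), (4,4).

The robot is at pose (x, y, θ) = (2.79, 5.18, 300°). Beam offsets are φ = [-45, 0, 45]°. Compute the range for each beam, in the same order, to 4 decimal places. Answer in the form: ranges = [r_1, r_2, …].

ranges = [3.0523, 0.4200, 0.6955]

beam 1: φ=-45°, α=255°
  direction (-0.2588, -0.9659); cell (2,5); t to first gridline: x 3.0523, y 0.1863 (then +3.8637 / +1.0353)
    (2,4) via y @ 0.1863
    (2,3) via y @ 1.2216
    (2,2) via y @ 2.2569
    (1,2) via x @ 3.0523  # hit
  → r_1 = 3.0523
beam 2: φ=0°, α=300°
  direction (0.5000, -0.8660); cell (2,5); t to first gridline: x 0.4200, y 0.2078 (then +2.0000 / +1.1547)
    (2,4) via y @ 0.2078
    (3,4) via x @ 0.4200  # hit
  → r_2 = 0.4200
beam 3: φ=45°, α=345°
  direction (0.9659, -0.2588); cell (2,5); t to first gridline: x 0.2174, y 0.6955 (then +1.0353 / +3.8637)
    (3,5) via x @ 0.2174
    (3,4) via y @ 0.6955  # hit
  → r_3 = 0.6955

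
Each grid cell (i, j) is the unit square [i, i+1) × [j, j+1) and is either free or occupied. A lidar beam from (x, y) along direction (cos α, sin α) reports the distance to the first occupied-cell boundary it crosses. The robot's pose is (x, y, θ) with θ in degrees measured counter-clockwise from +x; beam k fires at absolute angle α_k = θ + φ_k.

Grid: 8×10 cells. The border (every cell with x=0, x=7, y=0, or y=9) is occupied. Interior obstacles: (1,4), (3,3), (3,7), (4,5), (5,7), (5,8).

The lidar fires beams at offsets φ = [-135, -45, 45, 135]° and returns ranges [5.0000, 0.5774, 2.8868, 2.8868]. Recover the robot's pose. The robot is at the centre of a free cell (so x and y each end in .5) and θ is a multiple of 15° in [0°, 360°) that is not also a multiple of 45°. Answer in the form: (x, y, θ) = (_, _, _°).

Enumerate (i+0.5, j+0.5, θ) over the 42 free cells and 16 admissible headings. For each, cast all 4 beams and compare to the given ranges.
  (3.5, 8.5, 300°): beam 1 = 1.9319 ≠ 5.0000 ✗
  (4.5, 4.5, 330°): beam 1 = 3.6235 ≠ 5.0000 ✗
  (1.5, 1.5, 15°): beam 1 = 0.5774 ≠ 5.0000 ✗
  (1.5, 1.5, 150°): beam 1 = 5.6940 ≠ 5.0000 ✗
  …
  (4.5, 3.5, 195°): r_1=5.0000, r_2=0.5774, r_3=2.8868, r_4=2.8868 — all match ✓
No second candidate reproduces the full scan.

(x, y, θ) = (4.5, 3.5, 195°)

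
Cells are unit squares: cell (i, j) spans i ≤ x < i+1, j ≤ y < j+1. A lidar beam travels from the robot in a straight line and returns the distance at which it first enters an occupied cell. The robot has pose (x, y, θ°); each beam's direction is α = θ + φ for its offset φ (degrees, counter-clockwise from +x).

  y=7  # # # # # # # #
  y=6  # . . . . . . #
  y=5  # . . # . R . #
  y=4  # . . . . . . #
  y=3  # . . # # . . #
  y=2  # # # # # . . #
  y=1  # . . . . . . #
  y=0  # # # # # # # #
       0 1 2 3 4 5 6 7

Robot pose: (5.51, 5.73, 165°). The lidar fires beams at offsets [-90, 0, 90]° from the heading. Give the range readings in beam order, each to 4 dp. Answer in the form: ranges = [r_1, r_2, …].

beam 1: φ=-90°, α=75°
  dir = (cos 75°, sin 75°) = (0.2588, 0.9659); from cell (5,5)
  next x-line at t=1.8932, next y-line at t=0.2795; Δt_x=3.8637, Δt_y=1.0353
    y: enter (5,6) at t=0.2795
    y: enter (5,7) at t=1.3148 ← occupied
  → r_1 = 1.3148
beam 2: φ=0°, α=165°
  dir = (cos 165°, sin 165°) = (-0.9659, 0.2588); from cell (5,5)
  next x-line at t=0.5280, next y-line at t=1.0432; Δt_x=1.0353, Δt_y=3.8637
    x: enter (4,5) at t=0.5280
    y: enter (4,6) at t=1.0432
    x: enter (3,6) at t=1.5633
    x: enter (2,6) at t=2.5985
    x: enter (1,6) at t=3.6338
    x: enter (0,6) at t=4.6691 ← occupied
  → r_2 = 4.6691
beam 3: φ=90°, α=255°
  dir = (cos 255°, sin 255°) = (-0.2588, -0.9659); from cell (5,5)
  next x-line at t=1.9705, next y-line at t=0.7558; Δt_x=3.8637, Δt_y=1.0353
    y: enter (5,4) at t=0.7558
    y: enter (5,3) at t=1.7910
    x: enter (4,3) at t=1.9705 ← occupied
  → r_3 = 1.9705

ranges = [1.3148, 4.6691, 1.9705]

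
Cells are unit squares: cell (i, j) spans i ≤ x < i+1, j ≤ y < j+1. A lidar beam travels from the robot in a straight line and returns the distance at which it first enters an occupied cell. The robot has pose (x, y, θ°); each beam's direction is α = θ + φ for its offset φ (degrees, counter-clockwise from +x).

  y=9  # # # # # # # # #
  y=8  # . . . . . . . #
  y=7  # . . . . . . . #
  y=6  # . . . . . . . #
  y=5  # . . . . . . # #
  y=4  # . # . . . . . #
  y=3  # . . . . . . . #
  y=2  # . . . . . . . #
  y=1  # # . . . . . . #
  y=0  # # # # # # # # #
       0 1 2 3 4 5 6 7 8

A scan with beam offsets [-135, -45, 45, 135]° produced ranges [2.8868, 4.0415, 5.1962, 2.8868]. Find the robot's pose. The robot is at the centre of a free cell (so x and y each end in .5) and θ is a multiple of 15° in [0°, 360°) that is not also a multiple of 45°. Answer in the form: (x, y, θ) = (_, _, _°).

Enumerate (i+0.5, j+0.5, θ) over the 53 free cells and 16 admissible headings. For each, cast all 4 beams and compare to the given ranges.
  (4.5, 5.5, 210°): beam 1 = 3.6235 ≠ 2.8868 ✗
  (7.5, 7.5, 210°): beam 1 = 1.5529 ≠ 2.8868 ✗
  (7.5, 4.5, 330°): beam 1 = 6.7293 ≠ 2.8868 ✗
  (4.5, 6.5, 240°): beam 1 = 2.5882 ≠ 2.8868 ✗
  …
  (4.5, 6.5, 195°): r_1=2.8868, r_2=4.0415, r_3=5.1962, r_4=2.8868 — all match ✓
No second candidate reproduces the full scan.

(x, y, θ) = (4.5, 6.5, 195°)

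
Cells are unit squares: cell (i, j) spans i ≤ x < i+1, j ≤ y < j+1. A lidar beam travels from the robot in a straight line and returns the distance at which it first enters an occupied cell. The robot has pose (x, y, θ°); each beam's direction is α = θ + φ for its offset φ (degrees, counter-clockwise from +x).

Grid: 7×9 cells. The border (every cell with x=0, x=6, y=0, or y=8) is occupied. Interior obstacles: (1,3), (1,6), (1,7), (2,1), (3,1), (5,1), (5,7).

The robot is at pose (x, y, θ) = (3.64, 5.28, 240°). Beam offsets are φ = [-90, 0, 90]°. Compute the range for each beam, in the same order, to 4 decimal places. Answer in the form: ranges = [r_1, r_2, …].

ranges = [1.8937, 4.9421, 2.7251]

beam 1: φ=-90°, α=150°
  dir = (cos 150°, sin 150°) = (-0.8660, 0.5000); from cell (3,5)
  next x-line at t=0.7390, next y-line at t=1.4400; Δt_x=1.1547, Δt_y=2.0000
    x: enter (2,5) at t=0.7390
    y: enter (2,6) at t=1.4400
    x: enter (1,6) at t=1.8937 ← occupied
  → r_1 = 1.8937
beam 2: φ=0°, α=240°
  dir = (cos 240°, sin 240°) = (-0.5000, -0.8660); from cell (3,5)
  next x-line at t=1.2800, next y-line at t=0.3233; Δt_x=2.0000, Δt_y=1.1547
    y: enter (3,4) at t=0.3233
    x: enter (2,4) at t=1.2800
    y: enter (2,3) at t=1.4780
    y: enter (2,2) at t=2.6327
    x: enter (1,2) at t=3.2800
    y: enter (1,1) at t=3.7874
    y: enter (1,0) at t=4.9421 ← occupied
  → r_2 = 4.9421
beam 3: φ=90°, α=330°
  dir = (cos 330°, sin 330°) = (0.8660, -0.5000); from cell (3,5)
  next x-line at t=0.4157, next y-line at t=0.5600; Δt_x=1.1547, Δt_y=2.0000
    x: enter (4,5) at t=0.4157
    y: enter (4,4) at t=0.5600
    x: enter (5,4) at t=1.5704
    y: enter (5,3) at t=2.5600
    x: enter (6,3) at t=2.7251 ← occupied
  → r_3 = 2.7251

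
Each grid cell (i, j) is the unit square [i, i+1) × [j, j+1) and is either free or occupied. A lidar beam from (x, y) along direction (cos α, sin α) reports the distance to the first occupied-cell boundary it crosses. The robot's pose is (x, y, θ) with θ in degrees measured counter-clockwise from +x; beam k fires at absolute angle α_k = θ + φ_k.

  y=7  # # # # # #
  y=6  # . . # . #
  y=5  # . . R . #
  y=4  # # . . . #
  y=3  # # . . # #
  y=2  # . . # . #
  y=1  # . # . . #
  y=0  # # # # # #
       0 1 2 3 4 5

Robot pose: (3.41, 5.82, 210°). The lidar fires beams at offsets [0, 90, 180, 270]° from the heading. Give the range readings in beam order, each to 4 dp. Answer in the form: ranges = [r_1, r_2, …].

ranges = [1.6400, 2.1016, 0.3600, 0.2078]

beam 1: φ=0°, α=210°
  dir = (cos 210°, sin 210°) = (-0.8660, -0.5000); from cell (3,5)
  next x-line at t=0.4734, next y-line at t=1.6400; Δt_x=1.1547, Δt_y=2.0000
    x: enter (2,5) at t=0.4734
    x: enter (1,5) at t=1.6281
    y: enter (1,4) at t=1.6400 ← occupied
  → r_1 = 1.6400
beam 2: φ=90°, α=300°
  dir = (cos 300°, sin 300°) = (0.5000, -0.8660); from cell (3,5)
  next x-line at t=1.1800, next y-line at t=0.9469; Δt_x=2.0000, Δt_y=1.1547
    y: enter (3,4) at t=0.9469
    x: enter (4,4) at t=1.1800
    y: enter (4,3) at t=2.1016 ← occupied
  → r_2 = 2.1016
beam 3: φ=180°, α=30°
  dir = (cos 30°, sin 30°) = (0.8660, 0.5000); from cell (3,5)
  next x-line at t=0.6813, next y-line at t=0.3600; Δt_x=1.1547, Δt_y=2.0000
    y: enter (3,6) at t=0.3600 ← occupied
  → r_3 = 0.3600
beam 4: φ=270°, α=120°
  dir = (cos 120°, sin 120°) = (-0.5000, 0.8660); from cell (3,5)
  next x-line at t=0.8200, next y-line at t=0.2078; Δt_x=2.0000, Δt_y=1.1547
    y: enter (3,6) at t=0.2078 ← occupied
  → r_4 = 0.2078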